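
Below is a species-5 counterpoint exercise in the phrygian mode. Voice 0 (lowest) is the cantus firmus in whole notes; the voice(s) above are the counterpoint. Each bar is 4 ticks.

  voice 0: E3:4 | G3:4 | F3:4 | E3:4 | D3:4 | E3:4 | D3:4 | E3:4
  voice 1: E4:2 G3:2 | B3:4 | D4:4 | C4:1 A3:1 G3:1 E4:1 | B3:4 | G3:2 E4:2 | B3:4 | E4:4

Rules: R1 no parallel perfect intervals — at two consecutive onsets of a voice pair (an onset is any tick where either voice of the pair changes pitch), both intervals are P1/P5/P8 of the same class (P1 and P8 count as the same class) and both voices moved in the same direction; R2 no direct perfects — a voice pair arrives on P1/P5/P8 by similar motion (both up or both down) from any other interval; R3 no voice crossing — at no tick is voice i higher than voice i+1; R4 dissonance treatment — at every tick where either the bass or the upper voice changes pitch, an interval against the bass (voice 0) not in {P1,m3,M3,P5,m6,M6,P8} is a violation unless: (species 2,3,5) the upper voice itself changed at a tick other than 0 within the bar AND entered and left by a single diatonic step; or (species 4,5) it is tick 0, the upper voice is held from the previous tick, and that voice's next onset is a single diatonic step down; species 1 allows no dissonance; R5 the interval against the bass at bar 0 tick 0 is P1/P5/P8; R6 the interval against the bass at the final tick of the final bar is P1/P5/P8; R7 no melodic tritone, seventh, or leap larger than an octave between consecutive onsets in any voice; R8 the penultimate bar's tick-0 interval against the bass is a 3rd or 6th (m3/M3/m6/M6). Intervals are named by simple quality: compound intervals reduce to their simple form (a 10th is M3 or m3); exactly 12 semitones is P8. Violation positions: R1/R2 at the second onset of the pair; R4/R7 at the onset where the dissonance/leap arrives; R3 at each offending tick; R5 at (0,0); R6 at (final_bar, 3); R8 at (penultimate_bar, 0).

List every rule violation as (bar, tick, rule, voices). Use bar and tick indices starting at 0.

bar 0: v0=E3 v1=E4 downbeat P8
bar 1: v0=G3 v1=B3 downbeat M3
bar 2: v0=F3 v1=D4 downbeat M6
bar 3: v0=E3 v1=C4 downbeat m6
bar 4: v0=D3 v1=B3 downbeat M6
bar 5: v0=E3 v1=G3 downbeat m3
bar 6: v0=D3 v1=B3 downbeat M6
bar 7: v0=E3 v1=E4 downbeat P8
  -> R4 @ bar 3 tick 1 v(0, 1): E3/A3 P4 untreated
  -> R2 @ bar 7 tick 0 v(0, 1): D3/B3 M6 -> E3/E4 P8 similar

(3, 1, R4, (0, 1))
(7, 0, R2, (0, 1))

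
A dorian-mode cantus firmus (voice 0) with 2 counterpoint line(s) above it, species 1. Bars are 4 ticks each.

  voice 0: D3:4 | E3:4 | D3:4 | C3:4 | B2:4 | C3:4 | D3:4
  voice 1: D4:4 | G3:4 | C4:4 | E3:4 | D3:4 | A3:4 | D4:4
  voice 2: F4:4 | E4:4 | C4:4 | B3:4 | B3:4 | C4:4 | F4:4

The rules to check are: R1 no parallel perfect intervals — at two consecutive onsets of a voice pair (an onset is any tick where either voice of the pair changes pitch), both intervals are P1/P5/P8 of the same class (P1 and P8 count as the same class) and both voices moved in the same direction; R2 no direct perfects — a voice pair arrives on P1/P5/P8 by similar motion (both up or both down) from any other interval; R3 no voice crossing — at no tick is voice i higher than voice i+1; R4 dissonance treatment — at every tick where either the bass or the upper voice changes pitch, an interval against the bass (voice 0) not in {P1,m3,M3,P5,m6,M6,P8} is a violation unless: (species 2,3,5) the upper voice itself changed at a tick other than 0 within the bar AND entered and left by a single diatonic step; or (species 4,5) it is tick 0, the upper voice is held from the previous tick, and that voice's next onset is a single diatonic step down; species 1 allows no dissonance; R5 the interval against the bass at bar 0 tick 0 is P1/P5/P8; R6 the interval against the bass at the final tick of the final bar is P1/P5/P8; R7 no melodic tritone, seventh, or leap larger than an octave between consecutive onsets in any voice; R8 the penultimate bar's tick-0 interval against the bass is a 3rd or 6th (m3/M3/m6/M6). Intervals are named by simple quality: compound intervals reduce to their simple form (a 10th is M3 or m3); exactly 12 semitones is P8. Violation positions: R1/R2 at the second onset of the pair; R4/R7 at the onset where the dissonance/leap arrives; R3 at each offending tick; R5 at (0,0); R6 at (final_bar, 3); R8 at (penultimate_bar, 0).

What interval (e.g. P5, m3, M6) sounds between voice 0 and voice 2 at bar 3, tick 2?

M7

voice 0=C3 voice 2=B3 -> M7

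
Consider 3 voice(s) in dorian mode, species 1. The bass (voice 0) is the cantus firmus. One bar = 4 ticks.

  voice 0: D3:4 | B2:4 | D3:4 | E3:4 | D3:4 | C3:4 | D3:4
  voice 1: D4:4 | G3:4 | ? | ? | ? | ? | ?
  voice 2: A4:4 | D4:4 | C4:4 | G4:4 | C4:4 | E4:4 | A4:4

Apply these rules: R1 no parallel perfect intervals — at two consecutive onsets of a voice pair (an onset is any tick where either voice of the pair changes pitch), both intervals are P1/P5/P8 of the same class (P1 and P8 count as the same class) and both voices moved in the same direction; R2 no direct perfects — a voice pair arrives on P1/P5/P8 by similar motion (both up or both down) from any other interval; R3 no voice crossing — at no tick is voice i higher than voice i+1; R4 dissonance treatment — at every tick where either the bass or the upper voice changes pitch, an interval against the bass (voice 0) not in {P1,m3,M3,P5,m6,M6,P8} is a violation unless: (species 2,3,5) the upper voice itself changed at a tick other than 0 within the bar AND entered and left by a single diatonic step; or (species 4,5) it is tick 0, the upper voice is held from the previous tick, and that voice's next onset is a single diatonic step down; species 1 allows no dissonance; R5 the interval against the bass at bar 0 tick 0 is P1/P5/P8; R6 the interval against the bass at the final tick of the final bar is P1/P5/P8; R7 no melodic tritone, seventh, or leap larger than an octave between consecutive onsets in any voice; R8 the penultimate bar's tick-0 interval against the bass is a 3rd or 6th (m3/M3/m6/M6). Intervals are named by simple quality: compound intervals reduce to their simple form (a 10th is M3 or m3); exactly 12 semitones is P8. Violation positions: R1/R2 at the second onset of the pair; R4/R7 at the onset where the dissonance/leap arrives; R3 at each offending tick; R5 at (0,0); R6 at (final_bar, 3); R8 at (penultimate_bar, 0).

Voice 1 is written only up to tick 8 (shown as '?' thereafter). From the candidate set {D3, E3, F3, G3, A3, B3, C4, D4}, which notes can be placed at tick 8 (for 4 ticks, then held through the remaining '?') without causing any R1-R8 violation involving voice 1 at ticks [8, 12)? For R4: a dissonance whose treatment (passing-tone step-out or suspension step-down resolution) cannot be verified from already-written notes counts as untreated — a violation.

{B3, D3}

D3: legal
E3: violates R4
F3: violates R1
G3: violates R4
A3: violates R2
B3: legal
C4: violates R4
D4: violates R2,R3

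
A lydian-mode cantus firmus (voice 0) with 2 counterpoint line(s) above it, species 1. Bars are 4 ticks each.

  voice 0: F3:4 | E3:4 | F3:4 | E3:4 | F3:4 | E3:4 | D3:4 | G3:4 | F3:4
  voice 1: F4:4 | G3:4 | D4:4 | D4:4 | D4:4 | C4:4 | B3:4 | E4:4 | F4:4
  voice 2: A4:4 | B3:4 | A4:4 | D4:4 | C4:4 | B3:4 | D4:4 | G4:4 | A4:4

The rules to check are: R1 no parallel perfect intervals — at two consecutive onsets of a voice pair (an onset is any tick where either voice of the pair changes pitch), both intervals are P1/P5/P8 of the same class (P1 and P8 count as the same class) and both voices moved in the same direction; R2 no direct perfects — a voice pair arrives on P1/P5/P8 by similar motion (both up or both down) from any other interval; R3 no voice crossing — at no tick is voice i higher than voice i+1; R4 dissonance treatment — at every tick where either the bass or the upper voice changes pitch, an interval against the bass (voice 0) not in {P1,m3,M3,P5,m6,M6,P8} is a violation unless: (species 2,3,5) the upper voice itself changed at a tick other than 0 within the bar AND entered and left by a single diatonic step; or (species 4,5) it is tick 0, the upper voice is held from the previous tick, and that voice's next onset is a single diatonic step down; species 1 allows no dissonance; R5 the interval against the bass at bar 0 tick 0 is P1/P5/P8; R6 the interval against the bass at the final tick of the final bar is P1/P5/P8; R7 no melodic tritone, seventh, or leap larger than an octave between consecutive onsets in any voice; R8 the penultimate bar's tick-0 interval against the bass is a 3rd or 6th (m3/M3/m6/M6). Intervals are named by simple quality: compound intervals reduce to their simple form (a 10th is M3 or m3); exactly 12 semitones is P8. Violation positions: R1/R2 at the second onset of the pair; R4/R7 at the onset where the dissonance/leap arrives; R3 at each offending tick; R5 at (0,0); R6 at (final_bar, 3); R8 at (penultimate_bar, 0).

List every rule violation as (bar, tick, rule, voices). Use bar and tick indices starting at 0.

(0, 0, R5, (0, 2))
(1, 0, R2, (0, 2))
(1, 0, R7, (1,))
(1, 0, R7, (2,))
(2, 0, R2, (1, 2))
(2, 0, R7, (2,))
(3, 0, R4, (0, 1))
(3, 0, R4, (0, 2))
(4, 0, R3, (1, 2))
(4, 1, R3, (1, 2))
(4, 2, R3, (1, 2))
(4, 3, R3, (1, 2))
(5, 0, R1, (0, 2))
(5, 0, R3, (1, 2))
(5, 1, R3, (1, 2))
(5, 2, R3, (1, 2))
(5, 3, R3, (1, 2))
(7, 0, R1, (0, 2))
(7, 0, R8, (0, 2))
(8, 3, R6, (0, 2))

bar 0: v0=F3 v1=F4 v2=A4 downbeat M3
bar 1: v0=E3 v1=G3 v2=B3 downbeat P5
bar 2: v0=F3 v1=D4 v2=A4 downbeat M3
bar 3: v0=E3 v1=D4 v2=D4 downbeat m7
bar 4: v0=F3 v1=D4 v2=C4 downbeat P5
bar 5: v0=E3 v1=C4 v2=B3 downbeat P5
bar 6: v0=D3 v1=B3 v2=D4 downbeat P8
bar 7: v0=G3 v1=E4 v2=G4 downbeat P8
bar 8: v0=F3 v1=F4 v2=A4 downbeat M3
  -> R5 @ bar 0 tick 0 v(0, 2): opens on M3
  -> R2 @ bar 1 tick 0 v(0, 2): F3/A4 M3 -> E3/B3 P5 similar
  -> R7 @ bar 1 tick 0 v(1,): F4->G3 leap 10st
  -> R7 @ bar 1 tick 0 v(2,): A4->B3 leap 10st
  -> R2 @ bar 2 tick 0 v(1, 2): G3/B3 M3 -> D4/A4 P5 similar
  -> R7 @ bar 2 tick 0 v(2,): B3->A4 leap 10st
  -> R4 @ bar 3 tick 0 v(0, 1): E3/D4 m7 untreated
  -> R4 @ bar 3 tick 0 v(0, 2): E3/D4 m7 untreated
  -> R3 @ bar 4 tick 0 v(1, 2): D4 above C4
  -> R3 @ bar 4 tick 1 v(1, 2): D4 above C4
  -> R3 @ bar 4 tick 2 v(1, 2): D4 above C4
  -> R3 @ bar 4 tick 3 v(1, 2): D4 above C4
  -> R1 @ bar 5 tick 0 v(0, 2): F3/C4 P5 -> E3/B3 P5 similar
  -> R3 @ bar 5 tick 0 v(1, 2): C4 above B3
  -> R3 @ bar 5 tick 1 v(1, 2): C4 above B3
  -> R3 @ bar 5 tick 2 v(1, 2): C4 above B3
  -> R3 @ bar 5 tick 3 v(1, 2): C4 above B3
  -> R1 @ bar 7 tick 0 v(0, 2): D3/D4 P8 -> G3/G4 P8 similar
  -> R8 @ bar 7 tick 0 v(0, 2): penult P8 not 3rd/6th
  -> R6 @ bar 8 tick 3 v(0, 2): closes on M3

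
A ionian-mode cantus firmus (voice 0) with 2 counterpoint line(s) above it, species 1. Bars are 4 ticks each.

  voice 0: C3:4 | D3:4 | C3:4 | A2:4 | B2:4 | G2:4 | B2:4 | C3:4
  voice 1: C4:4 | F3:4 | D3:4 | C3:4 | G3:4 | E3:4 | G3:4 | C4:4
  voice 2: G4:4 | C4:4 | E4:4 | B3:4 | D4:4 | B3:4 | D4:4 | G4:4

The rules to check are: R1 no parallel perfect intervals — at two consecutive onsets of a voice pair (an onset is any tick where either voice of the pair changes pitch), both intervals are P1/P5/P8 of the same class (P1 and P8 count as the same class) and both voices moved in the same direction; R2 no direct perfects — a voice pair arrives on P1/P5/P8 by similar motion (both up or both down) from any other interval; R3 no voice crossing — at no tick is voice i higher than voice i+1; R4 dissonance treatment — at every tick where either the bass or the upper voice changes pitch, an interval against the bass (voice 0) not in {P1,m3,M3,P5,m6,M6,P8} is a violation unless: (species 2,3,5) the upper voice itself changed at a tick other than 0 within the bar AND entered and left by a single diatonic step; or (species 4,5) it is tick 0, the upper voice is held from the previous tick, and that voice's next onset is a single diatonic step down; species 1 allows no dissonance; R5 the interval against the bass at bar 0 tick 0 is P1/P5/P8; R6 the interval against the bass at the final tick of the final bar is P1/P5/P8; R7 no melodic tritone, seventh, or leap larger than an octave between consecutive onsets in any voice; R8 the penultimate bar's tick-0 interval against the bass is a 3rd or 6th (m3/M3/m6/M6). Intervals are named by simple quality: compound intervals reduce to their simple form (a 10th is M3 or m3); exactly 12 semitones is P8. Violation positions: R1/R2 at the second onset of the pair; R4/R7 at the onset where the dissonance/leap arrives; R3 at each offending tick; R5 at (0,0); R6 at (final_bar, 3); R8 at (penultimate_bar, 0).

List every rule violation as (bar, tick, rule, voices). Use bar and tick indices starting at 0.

(1, 0, R1, (1, 2))
(1, 0, R4, (0, 2))
(2, 0, R4, (0, 1))
(3, 0, R4, (0, 2))
(4, 0, R2, (1, 2))
(5, 0, R1, (1, 2))
(6, 0, R1, (1, 2))
(7, 0, R1, (1, 2))
(7, 0, R2, (0, 1))
(7, 0, R2, (0, 2))

bar 0: v0=C3 v1=C4 v2=G4 downbeat P5
bar 1: v0=D3 v1=F3 v2=C4 downbeat m7
bar 2: v0=C3 v1=D3 v2=E4 downbeat M3
bar 3: v0=A2 v1=C3 v2=B3 downbeat M2
bar 4: v0=B2 v1=G3 v2=D4 downbeat m3
bar 5: v0=G2 v1=E3 v2=B3 downbeat M3
bar 6: v0=B2 v1=G3 v2=D4 downbeat m3
bar 7: v0=C3 v1=C4 v2=G4 downbeat P5
  -> R1 @ bar 1 tick 0 v(1, 2): C4/G4 P5 -> F3/C4 P5 similar
  -> R4 @ bar 1 tick 0 v(0, 2): D3/C4 m7 untreated
  -> R4 @ bar 2 tick 0 v(0, 1): C3/D3 M2 untreated
  -> R4 @ bar 3 tick 0 v(0, 2): A2/B3 M2 untreated
  -> R2 @ bar 4 tick 0 v(1, 2): C3/B3 M7 -> G3/D4 P5 similar
  -> R1 @ bar 5 tick 0 v(1, 2): G3/D4 P5 -> E3/B3 P5 similar
  -> R1 @ bar 6 tick 0 v(1, 2): E3/B3 P5 -> G3/D4 P5 similar
  -> R1 @ bar 7 tick 0 v(1, 2): G3/D4 P5 -> C4/G4 P5 similar
  -> R2 @ bar 7 tick 0 v(0, 1): B2/G3 m6 -> C3/C4 P8 similar
  -> R2 @ bar 7 tick 0 v(0, 2): B2/D4 m3 -> C3/G4 P5 similar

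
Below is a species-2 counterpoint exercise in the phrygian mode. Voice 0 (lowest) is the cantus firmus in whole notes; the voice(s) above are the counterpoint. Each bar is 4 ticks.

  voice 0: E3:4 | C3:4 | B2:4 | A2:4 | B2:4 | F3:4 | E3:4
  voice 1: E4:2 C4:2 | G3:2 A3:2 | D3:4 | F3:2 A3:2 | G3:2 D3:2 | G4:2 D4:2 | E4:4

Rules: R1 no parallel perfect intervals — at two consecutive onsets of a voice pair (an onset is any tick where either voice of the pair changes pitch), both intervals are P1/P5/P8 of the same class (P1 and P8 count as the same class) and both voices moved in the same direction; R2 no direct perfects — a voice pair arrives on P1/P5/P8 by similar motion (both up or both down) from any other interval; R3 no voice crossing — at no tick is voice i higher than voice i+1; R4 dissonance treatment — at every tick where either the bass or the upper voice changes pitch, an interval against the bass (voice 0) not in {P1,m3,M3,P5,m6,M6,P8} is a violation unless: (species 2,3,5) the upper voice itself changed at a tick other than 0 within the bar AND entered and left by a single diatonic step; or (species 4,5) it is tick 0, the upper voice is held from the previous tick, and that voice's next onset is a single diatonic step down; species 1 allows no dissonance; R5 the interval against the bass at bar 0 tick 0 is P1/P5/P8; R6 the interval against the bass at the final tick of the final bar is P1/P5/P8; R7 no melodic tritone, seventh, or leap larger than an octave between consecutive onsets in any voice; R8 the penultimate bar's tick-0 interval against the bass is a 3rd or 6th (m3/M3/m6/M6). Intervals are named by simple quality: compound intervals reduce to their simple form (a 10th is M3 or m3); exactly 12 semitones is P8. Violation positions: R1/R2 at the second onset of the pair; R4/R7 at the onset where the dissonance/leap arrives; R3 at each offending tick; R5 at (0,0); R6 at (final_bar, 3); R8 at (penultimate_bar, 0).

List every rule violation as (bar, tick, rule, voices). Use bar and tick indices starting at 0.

(1, 0, R2, (0, 1))
(5, 0, R4, (0, 1))
(5, 0, R7, (0,))
(5, 0, R7, (1,))
(5, 0, R8, (0, 1))

bar 0: v0=E3 v1=E4 downbeat P8
bar 1: v0=C3 v1=G3 downbeat P5
bar 2: v0=B2 v1=D3 downbeat m3
bar 3: v0=A2 v1=F3 downbeat m6
bar 4: v0=B2 v1=G3 downbeat m6
bar 5: v0=F3 v1=G4 downbeat M2
bar 6: v0=E3 v1=E4 downbeat P8
  -> R2 @ bar 1 tick 0 v(0, 1): E3/C4 m6 -> C3/G3 P5 similar
  -> R4 @ bar 5 tick 0 v(0, 1): F3/G4 M2 untreated
  -> R7 @ bar 5 tick 0 v(0,): B2->F3 leap 6st
  -> R7 @ bar 5 tick 0 v(1,): D3->G4 leap 17st
  -> R8 @ bar 5 tick 0 v(0, 1): penult M2 not 3rd/6th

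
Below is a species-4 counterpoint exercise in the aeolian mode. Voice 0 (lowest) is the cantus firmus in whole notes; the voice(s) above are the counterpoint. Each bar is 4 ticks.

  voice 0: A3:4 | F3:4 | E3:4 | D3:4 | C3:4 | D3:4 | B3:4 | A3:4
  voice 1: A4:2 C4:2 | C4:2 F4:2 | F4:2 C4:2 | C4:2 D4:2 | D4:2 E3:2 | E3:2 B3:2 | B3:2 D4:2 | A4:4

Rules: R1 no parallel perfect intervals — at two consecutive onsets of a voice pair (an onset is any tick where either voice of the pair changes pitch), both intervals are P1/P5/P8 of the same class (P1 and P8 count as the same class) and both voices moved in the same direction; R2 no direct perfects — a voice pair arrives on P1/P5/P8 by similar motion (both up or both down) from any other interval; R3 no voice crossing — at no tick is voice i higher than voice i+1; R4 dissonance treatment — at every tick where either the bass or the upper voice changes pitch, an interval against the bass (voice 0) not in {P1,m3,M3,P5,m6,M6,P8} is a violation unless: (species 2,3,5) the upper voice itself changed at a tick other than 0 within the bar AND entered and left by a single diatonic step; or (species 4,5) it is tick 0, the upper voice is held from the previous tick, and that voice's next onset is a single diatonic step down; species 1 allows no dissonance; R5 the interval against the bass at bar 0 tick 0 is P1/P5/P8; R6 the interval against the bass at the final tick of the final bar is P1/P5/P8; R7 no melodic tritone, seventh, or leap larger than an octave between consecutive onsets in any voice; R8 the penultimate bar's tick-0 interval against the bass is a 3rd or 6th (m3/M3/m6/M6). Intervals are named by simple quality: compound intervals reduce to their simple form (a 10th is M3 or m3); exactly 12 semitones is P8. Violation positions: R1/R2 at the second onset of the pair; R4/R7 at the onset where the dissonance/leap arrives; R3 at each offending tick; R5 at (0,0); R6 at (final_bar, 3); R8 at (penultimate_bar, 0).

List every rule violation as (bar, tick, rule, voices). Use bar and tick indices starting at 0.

bar 0: v0=A3 v1=A4 downbeat P8
bar 1: v0=F3 v1=C4 downbeat P5
bar 2: v0=E3 v1=F4 downbeat m2
bar 3: v0=D3 v1=C4 downbeat m7
bar 4: v0=C3 v1=D4 downbeat M2
bar 5: v0=D3 v1=E3 downbeat M2
bar 6: v0=B3 v1=B3 downbeat P1
bar 7: v0=A3 v1=A4 downbeat P8
  -> R4 @ bar 2 tick 0 v(0, 1): E3/F4 m2 untreated
  -> R4 @ bar 3 tick 0 v(0, 1): D3/C4 m7 untreated
  -> R4 @ bar 4 tick 0 v(0, 1): C3/D4 M2 untreated
  -> R7 @ bar 4 tick 2 v(1,): D4->E3 leap 10st
  -> R4 @ bar 5 tick 0 v(0, 1): D3/E3 M2 untreated
  -> R8 @ bar 6 tick 0 v(0, 1): penult P1 not 3rd/6th

(2, 0, R4, (0, 1))
(3, 0, R4, (0, 1))
(4, 0, R4, (0, 1))
(4, 2, R7, (1,))
(5, 0, R4, (0, 1))
(6, 0, R8, (0, 1))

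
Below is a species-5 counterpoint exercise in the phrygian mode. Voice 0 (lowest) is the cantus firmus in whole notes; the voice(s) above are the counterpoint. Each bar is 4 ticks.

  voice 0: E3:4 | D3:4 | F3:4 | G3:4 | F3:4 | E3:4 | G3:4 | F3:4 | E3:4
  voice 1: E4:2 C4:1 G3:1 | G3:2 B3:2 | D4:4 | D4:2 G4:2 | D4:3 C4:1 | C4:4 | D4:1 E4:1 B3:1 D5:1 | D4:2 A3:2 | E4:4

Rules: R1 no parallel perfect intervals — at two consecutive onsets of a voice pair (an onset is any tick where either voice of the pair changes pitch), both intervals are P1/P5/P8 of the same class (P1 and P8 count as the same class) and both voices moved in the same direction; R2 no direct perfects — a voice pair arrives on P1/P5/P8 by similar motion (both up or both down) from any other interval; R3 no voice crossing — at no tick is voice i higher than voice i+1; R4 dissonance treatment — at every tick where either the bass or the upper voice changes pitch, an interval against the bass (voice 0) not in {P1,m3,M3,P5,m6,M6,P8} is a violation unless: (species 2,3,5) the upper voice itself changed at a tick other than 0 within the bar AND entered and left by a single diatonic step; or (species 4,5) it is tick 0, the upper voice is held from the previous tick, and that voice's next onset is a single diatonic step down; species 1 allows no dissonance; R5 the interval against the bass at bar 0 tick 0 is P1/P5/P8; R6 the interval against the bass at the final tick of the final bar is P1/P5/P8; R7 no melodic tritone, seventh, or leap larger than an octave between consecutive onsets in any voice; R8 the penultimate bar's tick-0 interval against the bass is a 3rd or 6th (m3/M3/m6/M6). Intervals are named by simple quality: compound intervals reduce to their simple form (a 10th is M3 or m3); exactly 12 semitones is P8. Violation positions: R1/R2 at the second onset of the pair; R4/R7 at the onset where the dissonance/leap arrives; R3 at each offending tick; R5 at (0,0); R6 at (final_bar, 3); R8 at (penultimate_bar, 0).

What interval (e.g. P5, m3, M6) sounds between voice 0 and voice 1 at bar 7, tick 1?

M6

voice 0=F3 voice 1=D4 -> M6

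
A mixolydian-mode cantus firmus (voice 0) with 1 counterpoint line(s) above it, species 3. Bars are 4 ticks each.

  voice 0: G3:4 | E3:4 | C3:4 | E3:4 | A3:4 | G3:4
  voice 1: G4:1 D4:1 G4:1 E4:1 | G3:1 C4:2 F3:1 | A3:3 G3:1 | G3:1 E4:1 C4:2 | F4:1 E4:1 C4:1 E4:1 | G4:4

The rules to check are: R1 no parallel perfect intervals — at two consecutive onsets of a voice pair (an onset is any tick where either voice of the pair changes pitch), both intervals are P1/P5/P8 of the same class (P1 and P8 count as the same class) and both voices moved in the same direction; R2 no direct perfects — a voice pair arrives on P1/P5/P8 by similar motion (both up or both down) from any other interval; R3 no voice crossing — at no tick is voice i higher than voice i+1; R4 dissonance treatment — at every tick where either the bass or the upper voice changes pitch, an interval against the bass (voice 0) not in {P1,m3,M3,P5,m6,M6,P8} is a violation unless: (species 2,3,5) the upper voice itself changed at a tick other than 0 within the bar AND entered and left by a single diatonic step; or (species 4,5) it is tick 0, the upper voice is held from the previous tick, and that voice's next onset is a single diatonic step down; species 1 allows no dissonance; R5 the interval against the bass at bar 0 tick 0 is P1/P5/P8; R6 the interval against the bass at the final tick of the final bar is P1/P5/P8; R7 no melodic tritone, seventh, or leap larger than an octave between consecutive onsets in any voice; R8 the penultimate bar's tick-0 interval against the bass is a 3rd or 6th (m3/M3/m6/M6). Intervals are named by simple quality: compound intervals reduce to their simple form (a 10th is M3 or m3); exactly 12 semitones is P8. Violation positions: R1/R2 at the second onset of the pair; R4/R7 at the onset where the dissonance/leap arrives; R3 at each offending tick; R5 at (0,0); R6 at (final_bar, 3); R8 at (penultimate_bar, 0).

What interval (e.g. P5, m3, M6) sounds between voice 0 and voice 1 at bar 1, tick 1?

m6

voice 0=E3 voice 1=C4 -> m6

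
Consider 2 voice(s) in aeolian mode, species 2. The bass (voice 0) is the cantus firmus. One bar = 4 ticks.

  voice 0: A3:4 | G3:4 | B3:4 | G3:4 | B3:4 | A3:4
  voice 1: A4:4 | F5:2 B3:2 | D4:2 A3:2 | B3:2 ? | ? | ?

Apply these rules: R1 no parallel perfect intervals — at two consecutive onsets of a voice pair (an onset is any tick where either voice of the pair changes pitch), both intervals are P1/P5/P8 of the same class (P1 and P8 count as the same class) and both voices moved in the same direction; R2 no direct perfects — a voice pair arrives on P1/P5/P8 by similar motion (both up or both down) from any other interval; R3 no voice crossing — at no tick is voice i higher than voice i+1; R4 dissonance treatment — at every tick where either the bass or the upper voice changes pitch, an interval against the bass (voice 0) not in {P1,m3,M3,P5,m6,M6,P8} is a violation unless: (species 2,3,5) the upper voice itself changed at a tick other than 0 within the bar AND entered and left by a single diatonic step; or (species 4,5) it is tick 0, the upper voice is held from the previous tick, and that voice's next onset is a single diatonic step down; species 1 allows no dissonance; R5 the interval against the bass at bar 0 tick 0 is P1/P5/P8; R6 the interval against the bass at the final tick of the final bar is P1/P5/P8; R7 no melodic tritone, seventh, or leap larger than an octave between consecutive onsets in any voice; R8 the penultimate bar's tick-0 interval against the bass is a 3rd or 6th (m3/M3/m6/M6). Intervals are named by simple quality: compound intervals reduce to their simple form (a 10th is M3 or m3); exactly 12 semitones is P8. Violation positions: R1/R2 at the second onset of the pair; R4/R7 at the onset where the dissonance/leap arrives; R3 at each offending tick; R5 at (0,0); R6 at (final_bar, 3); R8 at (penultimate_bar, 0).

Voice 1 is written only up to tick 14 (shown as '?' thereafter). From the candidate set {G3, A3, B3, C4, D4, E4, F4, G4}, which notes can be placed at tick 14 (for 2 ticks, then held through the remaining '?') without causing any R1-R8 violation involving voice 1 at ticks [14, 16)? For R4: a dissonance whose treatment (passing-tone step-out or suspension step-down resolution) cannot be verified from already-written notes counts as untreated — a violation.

G3: legal
A3: violates R4
B3: legal
C4: violates R4
D4: legal
E4: legal
F4: violates R4,R7
G4: legal

{B3, D4, E4, G3, G4}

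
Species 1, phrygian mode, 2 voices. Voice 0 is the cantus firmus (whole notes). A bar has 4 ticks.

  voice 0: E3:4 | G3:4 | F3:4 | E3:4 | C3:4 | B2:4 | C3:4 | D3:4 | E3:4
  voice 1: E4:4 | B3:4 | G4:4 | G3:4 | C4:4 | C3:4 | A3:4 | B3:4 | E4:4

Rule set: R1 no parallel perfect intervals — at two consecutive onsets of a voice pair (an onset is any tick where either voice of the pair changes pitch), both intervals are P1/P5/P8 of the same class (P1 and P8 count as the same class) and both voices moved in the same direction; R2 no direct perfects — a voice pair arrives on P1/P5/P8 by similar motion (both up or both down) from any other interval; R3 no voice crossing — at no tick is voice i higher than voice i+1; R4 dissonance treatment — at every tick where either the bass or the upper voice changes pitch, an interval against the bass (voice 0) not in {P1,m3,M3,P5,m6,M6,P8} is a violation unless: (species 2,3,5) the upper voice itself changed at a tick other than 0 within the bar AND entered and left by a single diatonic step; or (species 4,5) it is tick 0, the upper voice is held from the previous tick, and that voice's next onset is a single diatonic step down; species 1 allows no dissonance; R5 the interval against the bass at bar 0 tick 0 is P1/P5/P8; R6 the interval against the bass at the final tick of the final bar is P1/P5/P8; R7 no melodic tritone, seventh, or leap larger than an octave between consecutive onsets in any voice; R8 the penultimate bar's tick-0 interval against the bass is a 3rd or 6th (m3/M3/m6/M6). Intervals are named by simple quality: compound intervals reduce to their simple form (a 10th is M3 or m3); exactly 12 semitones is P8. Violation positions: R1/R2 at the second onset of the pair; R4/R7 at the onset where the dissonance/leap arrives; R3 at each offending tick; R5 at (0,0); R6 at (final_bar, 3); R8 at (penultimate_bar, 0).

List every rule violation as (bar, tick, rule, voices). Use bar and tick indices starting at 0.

(2, 0, R4, (0, 1))
(5, 0, R4, (0, 1))
(8, 0, R2, (0, 1))

bar 0: v0=E3 v1=E4 downbeat P8
bar 1: v0=G3 v1=B3 downbeat M3
bar 2: v0=F3 v1=G4 downbeat M2
bar 3: v0=E3 v1=G3 downbeat m3
bar 4: v0=C3 v1=C4 downbeat P8
bar 5: v0=B2 v1=C3 downbeat m2
bar 6: v0=C3 v1=A3 downbeat M6
bar 7: v0=D3 v1=B3 downbeat M6
bar 8: v0=E3 v1=E4 downbeat P8
  -> R4 @ bar 2 tick 0 v(0, 1): F3/G4 M2 untreated
  -> R4 @ bar 5 tick 0 v(0, 1): B2/C3 m2 untreated
  -> R2 @ bar 8 tick 0 v(0, 1): D3/B3 M6 -> E3/E4 P8 similar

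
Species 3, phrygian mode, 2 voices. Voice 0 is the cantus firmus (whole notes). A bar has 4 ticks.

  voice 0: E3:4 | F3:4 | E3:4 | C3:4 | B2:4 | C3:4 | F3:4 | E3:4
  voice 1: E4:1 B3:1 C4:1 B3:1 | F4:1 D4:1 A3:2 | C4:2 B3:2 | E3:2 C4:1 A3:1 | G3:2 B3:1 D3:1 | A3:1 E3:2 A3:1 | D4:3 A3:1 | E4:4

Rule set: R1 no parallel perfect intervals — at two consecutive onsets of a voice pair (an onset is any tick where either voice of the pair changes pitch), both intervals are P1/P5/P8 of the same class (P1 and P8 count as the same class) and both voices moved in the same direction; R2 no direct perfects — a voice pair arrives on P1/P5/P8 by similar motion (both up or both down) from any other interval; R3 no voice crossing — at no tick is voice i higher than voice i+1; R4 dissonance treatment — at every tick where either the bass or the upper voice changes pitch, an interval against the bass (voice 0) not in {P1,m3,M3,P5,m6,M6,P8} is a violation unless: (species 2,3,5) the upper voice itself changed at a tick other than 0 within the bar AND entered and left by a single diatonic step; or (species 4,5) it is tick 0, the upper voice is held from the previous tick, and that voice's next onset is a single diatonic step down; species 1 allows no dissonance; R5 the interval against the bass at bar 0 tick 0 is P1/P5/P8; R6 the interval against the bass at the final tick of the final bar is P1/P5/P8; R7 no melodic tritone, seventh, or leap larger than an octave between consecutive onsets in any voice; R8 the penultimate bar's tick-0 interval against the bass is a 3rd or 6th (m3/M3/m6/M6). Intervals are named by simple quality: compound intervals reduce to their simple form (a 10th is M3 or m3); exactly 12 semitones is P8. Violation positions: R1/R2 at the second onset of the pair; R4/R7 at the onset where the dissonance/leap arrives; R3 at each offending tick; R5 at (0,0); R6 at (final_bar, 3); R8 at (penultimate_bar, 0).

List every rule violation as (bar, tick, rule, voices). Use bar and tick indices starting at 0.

bar 0: v0=E3 v1=E4 downbeat P8
bar 1: v0=F3 v1=F4 downbeat P8
bar 2: v0=E3 v1=C4 downbeat m6
bar 3: v0=C3 v1=E3 downbeat M3
bar 4: v0=B2 v1=G3 downbeat m6
bar 5: v0=C3 v1=A3 downbeat M6
bar 6: v0=F3 v1=D4 downbeat M6
bar 7: v0=E3 v1=E4 downbeat P8
  -> R2 @ bar 1 tick 0 v(0, 1): E3/B3 P5 -> F3/F4 P8 similar
  -> R7 @ bar 1 tick 0 v(1,): B3->F4 leap 6st

(1, 0, R2, (0, 1))
(1, 0, R7, (1,))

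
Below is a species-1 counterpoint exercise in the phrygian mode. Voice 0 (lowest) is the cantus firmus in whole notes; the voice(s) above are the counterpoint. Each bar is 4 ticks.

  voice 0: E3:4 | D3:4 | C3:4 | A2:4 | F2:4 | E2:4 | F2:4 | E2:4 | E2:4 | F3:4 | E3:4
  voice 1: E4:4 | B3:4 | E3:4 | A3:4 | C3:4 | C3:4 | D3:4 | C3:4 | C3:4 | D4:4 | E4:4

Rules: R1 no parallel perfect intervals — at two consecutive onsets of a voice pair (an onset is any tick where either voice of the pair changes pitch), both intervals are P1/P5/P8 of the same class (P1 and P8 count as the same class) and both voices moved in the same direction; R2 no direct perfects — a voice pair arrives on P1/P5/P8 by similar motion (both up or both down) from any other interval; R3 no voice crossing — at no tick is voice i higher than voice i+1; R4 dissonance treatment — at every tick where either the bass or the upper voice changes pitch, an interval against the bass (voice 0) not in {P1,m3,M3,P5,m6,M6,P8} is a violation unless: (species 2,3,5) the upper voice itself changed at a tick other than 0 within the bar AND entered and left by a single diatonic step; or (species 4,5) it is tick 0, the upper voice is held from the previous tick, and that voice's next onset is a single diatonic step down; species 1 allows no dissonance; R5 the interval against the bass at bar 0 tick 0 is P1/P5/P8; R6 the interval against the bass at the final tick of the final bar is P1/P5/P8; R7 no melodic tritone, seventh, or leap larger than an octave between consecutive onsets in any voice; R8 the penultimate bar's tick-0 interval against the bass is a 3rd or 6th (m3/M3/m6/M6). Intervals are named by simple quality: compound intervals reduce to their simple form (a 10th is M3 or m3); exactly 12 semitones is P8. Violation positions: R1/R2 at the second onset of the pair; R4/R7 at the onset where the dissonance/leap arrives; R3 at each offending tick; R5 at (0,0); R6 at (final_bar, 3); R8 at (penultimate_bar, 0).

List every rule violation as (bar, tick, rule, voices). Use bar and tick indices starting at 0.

bar 0: v0=E3 v1=E4 downbeat P8
bar 1: v0=D3 v1=B3 downbeat M6
bar 2: v0=C3 v1=E3 downbeat M3
bar 3: v0=A2 v1=A3 downbeat P8
bar 4: v0=F2 v1=C3 downbeat P5
bar 5: v0=E2 v1=C3 downbeat m6
bar 6: v0=F2 v1=D3 downbeat M6
bar 7: v0=E2 v1=C3 downbeat m6
bar 8: v0=E2 v1=C3 downbeat m6
bar 9: v0=F3 v1=D4 downbeat M6
bar 10: v0=E3 v1=E4 downbeat P8
  -> R2 @ bar 4 tick 0 v(0, 1): A2/A3 P8 -> F2/C3 P5 similar
  -> R7 @ bar 9 tick 0 v(0,): E2->F3 leap 13st
  -> R7 @ bar 9 tick 0 v(1,): C3->D4 leap 14st

(4, 0, R2, (0, 1))
(9, 0, R7, (0,))
(9, 0, R7, (1,))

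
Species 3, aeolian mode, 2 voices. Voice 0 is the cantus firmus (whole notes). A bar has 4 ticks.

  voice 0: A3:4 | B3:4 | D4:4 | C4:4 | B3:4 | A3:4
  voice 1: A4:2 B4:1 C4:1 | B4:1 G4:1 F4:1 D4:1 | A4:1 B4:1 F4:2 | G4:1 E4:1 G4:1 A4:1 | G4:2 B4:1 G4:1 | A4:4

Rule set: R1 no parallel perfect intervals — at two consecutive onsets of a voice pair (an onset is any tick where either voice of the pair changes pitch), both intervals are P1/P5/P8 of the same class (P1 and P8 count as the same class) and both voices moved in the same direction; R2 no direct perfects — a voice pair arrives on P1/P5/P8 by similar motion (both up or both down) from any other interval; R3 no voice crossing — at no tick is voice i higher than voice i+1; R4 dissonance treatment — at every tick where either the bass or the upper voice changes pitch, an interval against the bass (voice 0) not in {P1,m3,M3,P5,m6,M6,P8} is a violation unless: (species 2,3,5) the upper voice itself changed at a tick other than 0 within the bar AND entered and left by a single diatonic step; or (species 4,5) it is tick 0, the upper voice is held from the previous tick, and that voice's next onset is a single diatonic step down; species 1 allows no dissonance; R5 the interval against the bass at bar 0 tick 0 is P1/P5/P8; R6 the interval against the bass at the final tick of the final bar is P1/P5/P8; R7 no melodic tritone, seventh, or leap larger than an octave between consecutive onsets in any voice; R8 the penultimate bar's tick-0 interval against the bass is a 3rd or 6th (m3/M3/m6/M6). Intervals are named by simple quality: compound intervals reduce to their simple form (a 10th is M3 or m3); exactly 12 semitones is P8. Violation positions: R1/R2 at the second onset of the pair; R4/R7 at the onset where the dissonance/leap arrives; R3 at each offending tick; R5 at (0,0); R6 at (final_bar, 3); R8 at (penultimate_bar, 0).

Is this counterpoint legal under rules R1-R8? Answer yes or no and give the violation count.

No (7 violations)

bar 0: v0=A3 v1=A4 (P8)
bar 1: v0=B3 v1=B4 (P8)
bar 2: v0=D4 v1=A4 (P5)
bar 3: v0=C4 v1=G4 (P5)
bar 4: v0=B3 v1=G4 (m6)
bar 5: v0=A3 v1=A4 (P8)
  R4 @ bar0.2: A3/B4 M2 untreated
  R7 @ bar0.3: B4->C4 leap 11st
  R2 @ bar1.0: A3/C4 m3 -> B3/B4 P8 similar
  R7 @ bar1.0: C4->B4 leap 11st
  R4 @ bar1.2: B3/F4 TT untreated
  R2 @ bar2.0: B3/D4 m3 -> D4/A4 P5 similar
  R7 @ bar2.2: B4->F4 leap 6st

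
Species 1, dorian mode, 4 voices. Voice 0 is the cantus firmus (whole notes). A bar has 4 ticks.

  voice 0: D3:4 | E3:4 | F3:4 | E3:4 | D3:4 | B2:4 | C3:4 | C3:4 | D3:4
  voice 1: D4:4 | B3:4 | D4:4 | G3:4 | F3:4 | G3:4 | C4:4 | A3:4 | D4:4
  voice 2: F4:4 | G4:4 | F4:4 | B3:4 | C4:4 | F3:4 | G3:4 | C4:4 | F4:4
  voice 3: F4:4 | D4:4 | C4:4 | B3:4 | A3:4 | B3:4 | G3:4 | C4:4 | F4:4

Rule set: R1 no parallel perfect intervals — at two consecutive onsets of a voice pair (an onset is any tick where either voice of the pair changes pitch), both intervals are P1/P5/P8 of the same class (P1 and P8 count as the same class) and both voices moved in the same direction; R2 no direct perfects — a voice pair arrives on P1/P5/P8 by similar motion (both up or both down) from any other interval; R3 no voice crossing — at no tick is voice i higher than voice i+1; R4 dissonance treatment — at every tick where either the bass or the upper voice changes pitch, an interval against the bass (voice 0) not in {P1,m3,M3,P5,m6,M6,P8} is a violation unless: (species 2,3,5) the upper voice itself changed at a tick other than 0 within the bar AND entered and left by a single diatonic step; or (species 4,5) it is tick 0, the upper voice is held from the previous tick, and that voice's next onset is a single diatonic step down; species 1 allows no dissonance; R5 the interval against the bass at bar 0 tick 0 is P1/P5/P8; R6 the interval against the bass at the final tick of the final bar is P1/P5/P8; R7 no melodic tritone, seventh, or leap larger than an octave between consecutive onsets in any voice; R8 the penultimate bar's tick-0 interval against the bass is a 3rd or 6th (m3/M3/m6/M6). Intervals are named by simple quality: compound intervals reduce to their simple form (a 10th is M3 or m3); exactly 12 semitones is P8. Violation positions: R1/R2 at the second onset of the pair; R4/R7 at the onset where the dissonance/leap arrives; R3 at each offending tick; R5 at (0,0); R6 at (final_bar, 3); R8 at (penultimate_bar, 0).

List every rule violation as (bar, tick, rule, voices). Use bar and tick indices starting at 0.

bar 0: v0=D3 v1=D4 v2=F4 v3=F4 downbeat m3
bar 1: v0=E3 v1=B3 v2=G4 v3=D4 downbeat m7
bar 2: v0=F3 v1=D4 v2=F4 v3=C4 downbeat P5
bar 3: v0=E3 v1=G3 v2=B3 v3=B3 downbeat P5
bar 4: v0=D3 v1=F3 v2=C4 v3=A3 downbeat P5
bar 5: v0=B2 v1=G3 v2=F3 v3=B3 downbeat P8
bar 6: v0=C3 v1=C4 v2=G3 v3=G3 downbeat P5
bar 7: v0=C3 v1=A3 v2=C4 v3=C4 downbeat P8
bar 8: v0=D3 v1=D4 v2=F4 v3=F4 downbeat m3
  -> R5 @ bar 0 tick 0 v(0, 2): opens on m3
  -> R5 @ bar 0 tick 0 v(0, 3): opens on m3
  -> R3 @ bar 1 tick 0 v(2, 3): G4 above D4
  -> R4 @ bar 1 tick 0 v(0, 3): E3/D4 m7 untreated
  -> R3 @ bar 1 tick 1 v(2, 3): G4 above D4
  -> R3 @ bar 1 tick 2 v(2, 3): G4 above D4
  -> R3 @ bar 1 tick 3 v(2, 3): G4 above D4
  -> R3 @ bar 2 tick 0 v(2, 3): F4 above C4
  -> R3 @ bar 2 tick 1 v(2, 3): F4 above C4
  -> R3 @ bar 2 tick 2 v(2, 3): F4 above C4
  -> R3 @ bar 2 tick 3 v(2, 3): F4 above C4
  -> R1 @ bar 3 tick 0 v(0, 3): F3/C4 P5 -> E3/B3 P5 similar
  -> R2 @ bar 3 tick 0 v(0, 2): F3/F4 P8 -> E3/B3 P5 similar
  -> R2 @ bar 3 tick 0 v(2, 3): F4/C4 P4 -> B3/B3 P1 similar
  -> R7 @ bar 3 tick 0 v(2,): F4->B3 leap 6st
  -> R1 @ bar 4 tick 0 v(0, 3): E3/B3 P5 -> D3/A3 P5 similar
  -> R3 @ bar 4 tick 0 v(2, 3): C4 above A3
  -> R4 @ bar 4 tick 0 v(0, 2): D3/C4 m7 untreated
  -> R3 @ bar 4 tick 1 v(2, 3): C4 above A3
  -> R3 @ bar 4 tick 2 v(2, 3): C4 above A3
  -> R3 @ bar 4 tick 3 v(2, 3): C4 above A3
  -> R3 @ bar 5 tick 0 v(1, 2): G3 above F3
  -> R4 @ bar 5 tick 0 v(0, 2): B2/F3 TT untreated
  -> R3 @ bar 5 tick 1 v(1, 2): G3 above F3
  -> R3 @ bar 5 tick 2 v(1, 2): G3 above F3
  -> R3 @ bar 5 tick 3 v(1, 2): G3 above F3
  -> R2 @ bar 6 tick 0 v(0, 1): B2/G3 m6 -> C3/C4 P8 similar
  -> R2 @ bar 6 tick 0 v(0, 2): B2/F3 TT -> C3/G3 P5 similar
  -> R3 @ bar 6 tick 0 v(1, 2): C4 above G3
  -> R3 @ bar 6 tick 1 v(1, 2): C4 above G3
  -> R3 @ bar 6 tick 2 v(1, 2): C4 above G3
  -> R3 @ bar 6 tick 3 v(1, 2): C4 above G3
  -> R1 @ bar 7 tick 0 v(2, 3): G3/G3 P1 -> C4/C4 P1 similar
  -> R8 @ bar 7 tick 0 v(0, 2): penult P8 not 3rd/6th
  -> R8 @ bar 7 tick 0 v(0, 3): penult P8 not 3rd/6th
  -> R1 @ bar 8 tick 0 v(2, 3): C4/C4 P1 -> F4/F4 P1 similar
  -> R2 @ bar 8 tick 0 v(0, 1): C3/A3 M6 -> D3/D4 P8 similar
  -> R6 @ bar 8 tick 3 v(0, 2): closes on m3
  -> R6 @ bar 8 tick 3 v(0, 3): closes on m3

(0, 0, R5, (0, 2))
(0, 0, R5, (0, 3))
(1, 0, R3, (2, 3))
(1, 0, R4, (0, 3))
(1, 1, R3, (2, 3))
(1, 2, R3, (2, 3))
(1, 3, R3, (2, 3))
(2, 0, R3, (2, 3))
(2, 1, R3, (2, 3))
(2, 2, R3, (2, 3))
(2, 3, R3, (2, 3))
(3, 0, R1, (0, 3))
(3, 0, R2, (0, 2))
(3, 0, R2, (2, 3))
(3, 0, R7, (2,))
(4, 0, R1, (0, 3))
(4, 0, R3, (2, 3))
(4, 0, R4, (0, 2))
(4, 1, R3, (2, 3))
(4, 2, R3, (2, 3))
(4, 3, R3, (2, 3))
(5, 0, R3, (1, 2))
(5, 0, R4, (0, 2))
(5, 1, R3, (1, 2))
(5, 2, R3, (1, 2))
(5, 3, R3, (1, 2))
(6, 0, R2, (0, 1))
(6, 0, R2, (0, 2))
(6, 0, R3, (1, 2))
(6, 1, R3, (1, 2))
(6, 2, R3, (1, 2))
(6, 3, R3, (1, 2))
(7, 0, R1, (2, 3))
(7, 0, R8, (0, 2))
(7, 0, R8, (0, 3))
(8, 0, R1, (2, 3))
(8, 0, R2, (0, 1))
(8, 3, R6, (0, 2))
(8, 3, R6, (0, 3))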